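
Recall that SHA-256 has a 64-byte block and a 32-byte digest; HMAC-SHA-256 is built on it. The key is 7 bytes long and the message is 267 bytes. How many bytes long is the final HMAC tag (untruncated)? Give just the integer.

The tag is one SHA-256 digest: 32 bytes.

32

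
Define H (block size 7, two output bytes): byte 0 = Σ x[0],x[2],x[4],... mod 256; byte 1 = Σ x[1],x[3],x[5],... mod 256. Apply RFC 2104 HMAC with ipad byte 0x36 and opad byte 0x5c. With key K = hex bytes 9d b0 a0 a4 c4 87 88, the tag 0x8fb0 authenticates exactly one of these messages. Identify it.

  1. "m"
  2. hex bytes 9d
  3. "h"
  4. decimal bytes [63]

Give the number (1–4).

Key hex bytes 9d b0 a0 a4 c4 87 88 is exactly B = 7 bytes: K' = 9d b0 a0 a4 c4 87 88.
K' ⊕ ipad = ab 86 96 92 f2 b1 be; K' ⊕ opad = c1 ec fc f8 98 db d4.
m1: inner = H(ab 86 96 92 f2 b1 be 6d) = f1 36; tag = H(c1 ec fc f8 98 db d4 f1 36) = 5fb0
m2: inner = H(ab 86 96 92 f2 b1 be 9d) = f1 66; tag = H(c1 ec fc f8 98 db d4 f1 66) = 8fb0 ← matches
m3: inner = H(ab 86 96 92 f2 b1 be 68) = f1 31; tag = H(c1 ec fc f8 98 db d4 f1 31) = 5ab0
m4: inner = H(ab 86 96 92 f2 b1 be 3f) = f1 08; tag = H(c1 ec fc f8 98 db d4 f1 08) = 31b0

2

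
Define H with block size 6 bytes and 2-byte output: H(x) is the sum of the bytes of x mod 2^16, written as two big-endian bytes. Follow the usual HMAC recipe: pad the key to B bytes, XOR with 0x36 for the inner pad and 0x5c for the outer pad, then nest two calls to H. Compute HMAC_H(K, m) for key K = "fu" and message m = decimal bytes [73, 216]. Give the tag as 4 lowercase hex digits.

0261

Key "fu" = 66 75 is 2 bytes ≤ B = 6; zero-pad to 6 bytes: K' = 66 75 00 00 00 00.
K' ⊕ ipad = 50 43 36 36 36 36.  K' ⊕ opad = 3a 29 5c 5c 5c 5c.
Inner input = (K'⊕ipad) ∥ m = 50 43 36 36 36 36 ∥ 49 d8.
Inner hash: sum = 80+67+54+54+54+54+73+216 = 652 → 02 8c.
Outer input = (K'⊕opad) ∥ inner = 3a 29 5c 5c 5c 5c ∥ 02 8c.
Outer hash (tag): sum = 58+41+92+92+92+92+2+140 = 609 → 02 61.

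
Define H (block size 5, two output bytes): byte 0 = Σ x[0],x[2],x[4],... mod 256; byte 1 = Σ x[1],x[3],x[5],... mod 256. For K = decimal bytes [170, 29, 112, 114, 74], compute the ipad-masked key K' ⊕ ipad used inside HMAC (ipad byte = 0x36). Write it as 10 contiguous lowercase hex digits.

Key decimal bytes [170, 29, 112, 114, 74] = aa 1d 70 72 4a is exactly B = 5 bytes: K' = aa 1d 70 72 4a.
XOR each byte with 0x36: aa⊕36=9c, 1d⊕36=2b, 70⊕36=46, 72⊕36=44, 4a⊕36=7c.

9c2b46447c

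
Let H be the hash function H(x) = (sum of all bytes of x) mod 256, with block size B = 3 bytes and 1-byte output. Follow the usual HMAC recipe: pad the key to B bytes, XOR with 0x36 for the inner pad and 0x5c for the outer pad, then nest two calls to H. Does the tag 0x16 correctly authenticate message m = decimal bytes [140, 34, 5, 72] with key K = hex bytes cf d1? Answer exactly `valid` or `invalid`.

Key hex bytes cf d1 is 2 bytes ≤ B = 3; zero-pad to 3 bytes: K' = cf d1 00.
K' ⊕ ipad = f9 e7 36; K' ⊕ opad = 93 8d 5c.
Inner hash: sum = 249+231+54+140+34+5+72 = 785; mod 256 = 17 → 11.
Outer hash (recomputed tag): sum = 147+141+92+17 = 397; mod 256 = 141 → 8d.
Recomputed tag = 8d; claimed = 16 → mismatch.

invalid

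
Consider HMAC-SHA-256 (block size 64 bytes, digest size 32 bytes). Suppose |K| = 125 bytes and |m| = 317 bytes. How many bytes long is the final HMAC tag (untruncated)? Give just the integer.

The tag is one SHA-256 digest: 32 bytes.

32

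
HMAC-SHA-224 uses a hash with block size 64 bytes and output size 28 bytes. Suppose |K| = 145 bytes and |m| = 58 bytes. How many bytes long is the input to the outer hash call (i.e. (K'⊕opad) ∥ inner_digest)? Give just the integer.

92

Key is 145 > 64 bytes, so it is hashed to 28 bytes then zero-padded to 64: |K'| = 64.
Outer input = (K'⊕opad) ∥ H(inner) → 64 + 28 = 92 bytes.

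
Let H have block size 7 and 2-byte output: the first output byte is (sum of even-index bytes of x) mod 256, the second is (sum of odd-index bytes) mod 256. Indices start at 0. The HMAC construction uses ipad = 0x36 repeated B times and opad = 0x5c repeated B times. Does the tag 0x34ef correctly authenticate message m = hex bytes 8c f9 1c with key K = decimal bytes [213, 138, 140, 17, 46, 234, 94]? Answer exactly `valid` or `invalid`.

Key decimal bytes [213, 138, 140, 17, 46, 234, 94] = d5 8a 8c 11 2e ea 5e is exactly B = 7 bytes: K' = d5 8a 8c 11 2e ea 5e.
K' ⊕ ipad = e3 bc ba 27 18 dc 68; K' ⊕ opad = 89 d6 d0 4d 72 b6 02.
Inner hash: even-index sum = 790 mod 256 = 22; odd-index sum = 615 mod 256 = 103 → 16 67.
Outer hash (recomputed tag): even-index sum = 564 mod 256 = 52; odd-index sum = 495 mod 256 = 239 → 34 ef.
Recomputed tag = 34ef; claimed = 34ef → match.

valid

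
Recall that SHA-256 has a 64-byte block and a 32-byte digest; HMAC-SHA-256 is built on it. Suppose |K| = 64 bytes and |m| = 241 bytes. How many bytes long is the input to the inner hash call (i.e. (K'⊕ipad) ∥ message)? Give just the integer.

305

Key is 64 ≤ 64 bytes, zero-padded: |K'| = 64.
Inner input = (K'⊕ipad) ∥ m → 64 + 241 = 305 bytes.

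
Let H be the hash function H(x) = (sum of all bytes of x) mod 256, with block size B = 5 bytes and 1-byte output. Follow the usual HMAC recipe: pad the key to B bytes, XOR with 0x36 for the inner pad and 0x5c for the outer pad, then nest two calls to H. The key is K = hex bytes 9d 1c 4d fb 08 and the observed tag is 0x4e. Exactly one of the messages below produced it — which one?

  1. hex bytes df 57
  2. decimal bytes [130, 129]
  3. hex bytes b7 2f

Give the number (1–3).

Key hex bytes 9d 1c 4d fb 08 is exactly B = 5 bytes: K' = 9d 1c 4d fb 08.
K' ⊕ ipad = ab 2a 7b cd 3e; K' ⊕ opad = c1 40 11 a7 54.
m1: inner = H(ab 2a 7b cd 3e df 57) = 91; tag = H(c1 40 11 a7 54 91) = 9e
m2: inner = H(ab 2a 7b cd 3e 82 81) = 5e; tag = H(c1 40 11 a7 54 5e) = 6b
m3: inner = H(ab 2a 7b cd 3e b7 2f) = 41; tag = H(c1 40 11 a7 54 41) = 4e ← matches

3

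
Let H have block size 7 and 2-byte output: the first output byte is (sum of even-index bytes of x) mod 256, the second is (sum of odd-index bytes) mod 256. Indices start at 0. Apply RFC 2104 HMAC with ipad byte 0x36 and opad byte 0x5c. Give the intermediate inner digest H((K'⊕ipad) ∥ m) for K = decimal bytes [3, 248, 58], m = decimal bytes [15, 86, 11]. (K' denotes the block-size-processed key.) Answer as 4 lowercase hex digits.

Key decimal bytes [3, 248, 58] = 03 f8 3a is 3 bytes ≤ B = 7; zero-pad to 7 bytes: K' = 03 f8 3a 00 00 00 00.
K' ⊕ ipad = 35 ce 0c 36 36 36 36.
Inner input = 35 ce 0c 36 36 36 36 ∥ 0f 56 0b.
Inner hash: even-index sum = 259 mod 256 = 3; odd-index sum = 340 mod 256 = 84 → 03 54.

0354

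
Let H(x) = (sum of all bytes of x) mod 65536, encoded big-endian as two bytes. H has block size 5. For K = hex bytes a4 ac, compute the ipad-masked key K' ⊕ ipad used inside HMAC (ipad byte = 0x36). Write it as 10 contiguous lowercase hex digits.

Key hex bytes a4 ac is 2 bytes ≤ B = 5; zero-pad to 5 bytes: K' = a4 ac 00 00 00.
XOR each byte with 0x36: a4⊕36=92, ac⊕36=9a, 00⊕36=36, 00⊕36=36, 00⊕36=36.

929a363636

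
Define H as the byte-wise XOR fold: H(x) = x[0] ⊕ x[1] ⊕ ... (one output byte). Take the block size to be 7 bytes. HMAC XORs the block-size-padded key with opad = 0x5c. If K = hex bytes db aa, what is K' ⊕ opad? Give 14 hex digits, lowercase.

87f65c5c5c5c5c

Key hex bytes db aa is 2 bytes ≤ B = 7; zero-pad to 7 bytes: K' = db aa 00 00 00 00 00.
XOR each byte with 0x5c: db⊕5c=87, aa⊕5c=f6, 00⊕5c=5c, 00⊕5c=5c, 00⊕5c=5c, 00⊕5c=5c, 00⊕5c=5c.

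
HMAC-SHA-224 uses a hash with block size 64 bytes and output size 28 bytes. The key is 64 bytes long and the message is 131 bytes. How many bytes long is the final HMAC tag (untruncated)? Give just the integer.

28

The tag is one SHA-224 digest: 28 bytes.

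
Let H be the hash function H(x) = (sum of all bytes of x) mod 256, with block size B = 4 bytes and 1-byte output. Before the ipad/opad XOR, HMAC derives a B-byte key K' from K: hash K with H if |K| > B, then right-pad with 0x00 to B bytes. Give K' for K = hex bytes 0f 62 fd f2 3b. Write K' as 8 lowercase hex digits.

9b000000

|K| = 5 > B = 4, so first hash the key.
H(K): sum = 15+98+253+242+59 = 667; mod 256 = 155 → 9b.
Zero-pad H(K) = 9b to 4 bytes: K' = 9b 00 00 00.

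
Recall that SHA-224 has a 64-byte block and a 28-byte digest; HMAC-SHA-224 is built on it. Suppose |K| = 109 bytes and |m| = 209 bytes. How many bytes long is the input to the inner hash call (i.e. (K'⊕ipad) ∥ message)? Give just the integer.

Key is 109 > 64 bytes, so it is hashed to 28 bytes then zero-padded to 64: |K'| = 64.
Inner input = (K'⊕ipad) ∥ m → 64 + 209 = 273 bytes.

273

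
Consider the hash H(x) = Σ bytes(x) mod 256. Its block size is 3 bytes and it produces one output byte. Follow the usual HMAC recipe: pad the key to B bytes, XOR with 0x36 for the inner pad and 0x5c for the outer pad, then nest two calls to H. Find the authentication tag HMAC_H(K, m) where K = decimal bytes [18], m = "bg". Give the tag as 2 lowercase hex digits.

5f

Key decimal bytes [18] = 12 is 1 byte ≤ B = 3; zero-pad to 3 bytes: K' = 12 00 00.
K' ⊕ ipad = 24 36 36.  K' ⊕ opad = 4e 5c 5c.
Inner input = (K'⊕ipad) ∥ m = 24 36 36 ∥ 62 67.
Inner hash: sum = 36+54+54+98+103 = 345; mod 256 = 89 → 59.
Outer input = (K'⊕opad) ∥ inner = 4e 5c 5c ∥ 59.
Outer hash (tag): sum = 78+92+92+89 = 351; mod 256 = 95 → 5f.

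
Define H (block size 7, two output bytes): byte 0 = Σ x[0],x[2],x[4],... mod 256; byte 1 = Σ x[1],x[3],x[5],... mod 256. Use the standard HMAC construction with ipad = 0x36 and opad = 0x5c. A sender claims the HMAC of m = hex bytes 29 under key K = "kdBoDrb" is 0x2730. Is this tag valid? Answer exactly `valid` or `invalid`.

Key "kdBoDrb" = 6b 64 42 6f 44 72 62 is exactly B = 7 bytes: K' = 6b 64 42 6f 44 72 62.
K' ⊕ ipad = 5d 52 74 59 72 44 54; K' ⊕ opad = 37 38 1e 33 18 2e 3e.
Inner hash: even-index sum = 407 mod 256 = 151; odd-index sum = 280 mod 256 = 24 → 97 18.
Outer hash (recomputed tag): even-index sum = 195 mod 256 = 195; odd-index sum = 304 mod 256 = 48 → c3 30.
Recomputed tag = c330; claimed = 2730 → mismatch.

invalid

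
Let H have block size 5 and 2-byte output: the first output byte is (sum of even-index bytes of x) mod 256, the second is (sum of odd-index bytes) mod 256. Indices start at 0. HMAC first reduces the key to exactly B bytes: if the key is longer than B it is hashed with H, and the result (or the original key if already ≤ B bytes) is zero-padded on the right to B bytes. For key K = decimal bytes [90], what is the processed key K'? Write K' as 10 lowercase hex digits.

Key decimal bytes [90] = 5a is 1 byte ≤ B = 5; zero-pad to 5 bytes: K' = 5a 00 00 00 00.

5a00000000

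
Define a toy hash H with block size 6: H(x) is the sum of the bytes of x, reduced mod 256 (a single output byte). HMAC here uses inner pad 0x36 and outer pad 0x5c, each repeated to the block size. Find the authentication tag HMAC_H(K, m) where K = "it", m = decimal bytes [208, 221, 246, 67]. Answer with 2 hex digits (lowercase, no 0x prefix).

2c

Key "it" = 69 74 is 2 bytes ≤ B = 6; zero-pad to 6 bytes: K' = 69 74 00 00 00 00.
K' ⊕ ipad = 5f 42 36 36 36 36.  K' ⊕ opad = 35 28 5c 5c 5c 5c.
Inner input = (K'⊕ipad) ∥ m = 5f 42 36 36 36 36 ∥ d0 dd f6 43.
Inner hash: sum = 95+66+54+54+54+54+208+221+246+67 = 1119; mod 256 = 95 → 5f.
Outer input = (K'⊕opad) ∥ inner = 35 28 5c 5c 5c 5c ∥ 5f.
Outer hash (tag): sum = 53+40+92+92+92+92+95 = 556; mod 256 = 44 → 2c.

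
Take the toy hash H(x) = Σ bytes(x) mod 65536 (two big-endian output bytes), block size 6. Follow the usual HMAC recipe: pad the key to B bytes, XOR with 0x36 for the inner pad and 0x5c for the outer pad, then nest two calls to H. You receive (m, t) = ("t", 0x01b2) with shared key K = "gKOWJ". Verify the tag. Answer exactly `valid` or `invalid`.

valid

Key "gKOWJ" = 67 4b 4f 57 4a is 5 bytes ≤ B = 6; zero-pad to 6 bytes: K' = 67 4b 4f 57 4a 00.
K' ⊕ ipad = 51 7d 79 61 7c 36; K' ⊕ opad = 3b 17 13 0b 16 5c.
Inner hash: sum = 81+125+121+97+124+54+116 = 718 → 02 ce.
Outer hash (recomputed tag): sum = 59+23+19+11+22+92+2+206 = 434 → 01 b2.
Recomputed tag = 01b2; claimed = 01b2 → match.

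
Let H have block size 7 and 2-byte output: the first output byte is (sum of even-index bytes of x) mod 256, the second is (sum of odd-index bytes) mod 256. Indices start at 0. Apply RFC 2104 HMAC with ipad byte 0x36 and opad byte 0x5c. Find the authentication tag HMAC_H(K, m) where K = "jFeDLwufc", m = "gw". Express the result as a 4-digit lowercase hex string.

Key "jFeDLwufc" = 6a 46 65 44 4c 77 75 66 63 is 9 bytes > B = 7, so hash it first: H(key) = f3 67, then zero-pad to 7 bytes: K' = f3 67 00 00 00 00 00.
K' ⊕ ipad = c5 51 36 36 36 36 36.  K' ⊕ opad = af 3b 5c 5c 5c 5c 5c.
Inner input = (K'⊕ipad) ∥ m = c5 51 36 36 36 36 36 ∥ 67 77.
Inner hash: even-index sum = 478 mod 256 = 222; odd-index sum = 292 mod 256 = 36 → de 24.
Outer input = (K'⊕opad) ∥ inner = af 3b 5c 5c 5c 5c 5c ∥ de 24.
Outer hash (tag): even-index sum = 487 mod 256 = 231; odd-index sum = 465 mod 256 = 209 → e7 d1.

e7d1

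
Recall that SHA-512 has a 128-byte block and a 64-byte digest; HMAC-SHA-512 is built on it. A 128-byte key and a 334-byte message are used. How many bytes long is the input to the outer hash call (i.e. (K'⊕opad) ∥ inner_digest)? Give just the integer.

Key is 128 ≤ 128 bytes, zero-padded: |K'| = 128.
Outer input = (K'⊕opad) ∥ H(inner) → 128 + 64 = 192 bytes.

192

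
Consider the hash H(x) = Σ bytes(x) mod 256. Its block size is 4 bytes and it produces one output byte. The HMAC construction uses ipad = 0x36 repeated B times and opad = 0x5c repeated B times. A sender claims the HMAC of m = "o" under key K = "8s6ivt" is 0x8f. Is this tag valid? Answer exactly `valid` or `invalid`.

Key "8s6ivt" = 38 73 36 69 76 74 is 6 bytes > B = 4, so hash it first: H(key) = 34, then zero-pad to 4 bytes: K' = 34 00 00 00.
K' ⊕ ipad = 02 36 36 36; K' ⊕ opad = 68 5c 5c 5c.
Inner hash: sum = 2+54+54+54+111 = 275; mod 256 = 19 → 13.
Outer hash (recomputed tag): sum = 104+92+92+92+19 = 399; mod 256 = 143 → 8f.
Recomputed tag = 8f; claimed = 8f → match.

valid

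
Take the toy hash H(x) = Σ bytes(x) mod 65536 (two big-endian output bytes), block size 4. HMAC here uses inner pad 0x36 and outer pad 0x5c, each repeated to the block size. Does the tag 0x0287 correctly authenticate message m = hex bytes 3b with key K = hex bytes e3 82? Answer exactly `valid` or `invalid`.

Key hex bytes e3 82 is 2 bytes ≤ B = 4; zero-pad to 4 bytes: K' = e3 82 00 00.
K' ⊕ ipad = d5 b4 36 36; K' ⊕ opad = bf de 5c 5c.
Inner hash: sum = 213+180+54+54+59 = 560 → 02 30.
Outer hash (recomputed tag): sum = 191+222+92+92+2+48 = 647 → 02 87.
Recomputed tag = 0287; claimed = 0287 → match.

valid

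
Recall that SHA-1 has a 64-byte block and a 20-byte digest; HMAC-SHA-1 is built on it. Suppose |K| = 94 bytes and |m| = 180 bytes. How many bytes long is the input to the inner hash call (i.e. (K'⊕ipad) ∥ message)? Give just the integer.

Key is 94 > 64 bytes, so it is hashed to 20 bytes then zero-padded to 64: |K'| = 64.
Inner input = (K'⊕ipad) ∥ m → 64 + 180 = 244 bytes.

244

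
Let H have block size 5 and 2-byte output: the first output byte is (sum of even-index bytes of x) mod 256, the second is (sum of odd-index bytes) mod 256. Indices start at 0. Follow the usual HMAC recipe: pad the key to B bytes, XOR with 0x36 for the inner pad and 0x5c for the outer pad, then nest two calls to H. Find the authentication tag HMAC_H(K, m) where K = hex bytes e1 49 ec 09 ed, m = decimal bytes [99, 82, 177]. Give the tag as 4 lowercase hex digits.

f048

Key hex bytes e1 49 ec 09 ed is exactly B = 5 bytes: K' = e1 49 ec 09 ed.
K' ⊕ ipad = d7 7f da 3f db.  K' ⊕ opad = bd 15 b0 55 b1.
Inner input = (K'⊕ipad) ∥ m = d7 7f da 3f db ∥ 63 52 b1.
Inner hash: even-index sum = 734 mod 256 = 222; odd-index sum = 466 mod 256 = 210 → de d2.
Outer input = (K'⊕opad) ∥ inner = bd 15 b0 55 b1 ∥ de d2.
Outer hash (tag): even-index sum = 752 mod 256 = 240; odd-index sum = 328 mod 256 = 72 → f0 48.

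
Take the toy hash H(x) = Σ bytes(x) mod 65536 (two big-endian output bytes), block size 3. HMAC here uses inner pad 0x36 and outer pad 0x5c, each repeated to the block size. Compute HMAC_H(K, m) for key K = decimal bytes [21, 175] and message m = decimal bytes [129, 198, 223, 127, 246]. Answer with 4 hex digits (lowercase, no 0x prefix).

0229

Key decimal bytes [21, 175] = 15 af is 2 bytes ≤ B = 3; zero-pad to 3 bytes: K' = 15 af 00.
K' ⊕ ipad = 23 99 36.  K' ⊕ opad = 49 f3 5c.
Inner input = (K'⊕ipad) ∥ m = 23 99 36 ∥ 81 c6 df 7f f6.
Inner hash: sum = 35+153+54+129+198+223+127+246 = 1165 → 04 8d.
Outer input = (K'⊕opad) ∥ inner = 49 f3 5c ∥ 04 8d.
Outer hash (tag): sum = 73+243+92+4+141 = 553 → 02 29.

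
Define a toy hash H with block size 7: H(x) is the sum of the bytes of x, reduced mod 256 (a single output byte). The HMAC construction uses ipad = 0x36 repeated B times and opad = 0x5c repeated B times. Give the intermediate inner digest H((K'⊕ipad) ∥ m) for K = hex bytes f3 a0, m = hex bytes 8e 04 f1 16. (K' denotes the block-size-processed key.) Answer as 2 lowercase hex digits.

02

Key hex bytes f3 a0 is 2 bytes ≤ B = 7; zero-pad to 7 bytes: K' = f3 a0 00 00 00 00 00.
K' ⊕ ipad = c5 96 36 36 36 36 36.
Inner input = c5 96 36 36 36 36 36 ∥ 8e 04 f1 16.
Inner hash: sum = 197+150+54+54+54+54+54+142+4+241+22 = 1026; mod 256 = 2 → 02.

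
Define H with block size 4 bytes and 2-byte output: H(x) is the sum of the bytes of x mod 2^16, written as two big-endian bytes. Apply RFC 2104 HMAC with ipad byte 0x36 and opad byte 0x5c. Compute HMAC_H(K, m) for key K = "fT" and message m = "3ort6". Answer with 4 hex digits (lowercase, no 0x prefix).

Key "fT" = 66 54 is 2 bytes ≤ B = 4; zero-pad to 4 bytes: K' = 66 54 00 00.
K' ⊕ ipad = 50 62 36 36.  K' ⊕ opad = 3a 08 5c 5c.
Inner input = (K'⊕ipad) ∥ m = 50 62 36 36 ∥ 33 6f 72 74 36.
Inner hash: sum = 80+98+54+54+51+111+114+116+54 = 732 → 02 dc.
Outer input = (K'⊕opad) ∥ inner = 3a 08 5c 5c ∥ 02 dc.
Outer hash (tag): sum = 58+8+92+92+2+220 = 472 → 01 d8.

01d8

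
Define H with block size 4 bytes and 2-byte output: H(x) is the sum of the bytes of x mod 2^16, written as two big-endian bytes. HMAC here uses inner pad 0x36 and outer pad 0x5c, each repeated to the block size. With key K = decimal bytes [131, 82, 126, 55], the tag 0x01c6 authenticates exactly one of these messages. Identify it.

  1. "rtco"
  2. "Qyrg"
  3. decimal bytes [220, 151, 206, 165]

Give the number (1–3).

3

Key decimal bytes [131, 82, 126, 55] = 83 52 7e 37 is exactly B = 4 bytes: K' = 83 52 7e 37.
K' ⊕ ipad = b5 64 48 01; K' ⊕ opad = df 0e 22 6b.
m1: inner = H(b5 64 48 01 72 74 63 6f) = 03 1a; tag = H(df 0e 22 6b 03 1a) = 0197
m2: inner = H(b5 64 48 01 51 79 72 67) = 03 05; tag = H(df 0e 22 6b 03 05) = 0182
m3: inner = H(b5 64 48 01 dc 97 ce a5) = 04 48; tag = H(df 0e 22 6b 04 48) = 01c6 ← matches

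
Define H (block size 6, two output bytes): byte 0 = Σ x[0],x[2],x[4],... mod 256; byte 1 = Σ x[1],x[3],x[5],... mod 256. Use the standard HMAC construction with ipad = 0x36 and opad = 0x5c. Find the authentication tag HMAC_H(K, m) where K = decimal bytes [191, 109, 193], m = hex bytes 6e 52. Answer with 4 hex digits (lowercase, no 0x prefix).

Key decimal bytes [191, 109, 193] = bf 6d c1 is 3 bytes ≤ B = 6; zero-pad to 6 bytes: K' = bf 6d c1 00 00 00.
K' ⊕ ipad = 89 5b f7 36 36 36.  K' ⊕ opad = e3 31 9d 5c 5c 5c.
Inner input = (K'⊕ipad) ∥ m = 89 5b f7 36 36 36 ∥ 6e 52.
Inner hash: even-index sum = 548 mod 256 = 36; odd-index sum = 281 mod 256 = 25 → 24 19.
Outer input = (K'⊕opad) ∥ inner = e3 31 9d 5c 5c 5c ∥ 24 19.
Outer hash (tag): even-index sum = 512 mod 256 = 0; odd-index sum = 258 mod 256 = 2 → 00 02.

0002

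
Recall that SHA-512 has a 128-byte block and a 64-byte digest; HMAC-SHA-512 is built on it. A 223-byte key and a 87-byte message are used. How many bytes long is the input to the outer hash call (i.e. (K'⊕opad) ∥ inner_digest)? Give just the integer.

192

Key is 223 > 128 bytes, so it is hashed to 64 bytes then zero-padded to 128: |K'| = 128.
Outer input = (K'⊕opad) ∥ H(inner) → 128 + 64 = 192 bytes.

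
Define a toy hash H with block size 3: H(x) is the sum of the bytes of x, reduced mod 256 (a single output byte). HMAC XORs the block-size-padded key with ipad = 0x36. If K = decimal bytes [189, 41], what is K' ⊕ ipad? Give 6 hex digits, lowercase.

Key decimal bytes [189, 41] = bd 29 is 2 bytes ≤ B = 3; zero-pad to 3 bytes: K' = bd 29 00.
XOR each byte with 0x36: bd⊕36=8b, 29⊕36=1f, 00⊕36=36.

8b1f36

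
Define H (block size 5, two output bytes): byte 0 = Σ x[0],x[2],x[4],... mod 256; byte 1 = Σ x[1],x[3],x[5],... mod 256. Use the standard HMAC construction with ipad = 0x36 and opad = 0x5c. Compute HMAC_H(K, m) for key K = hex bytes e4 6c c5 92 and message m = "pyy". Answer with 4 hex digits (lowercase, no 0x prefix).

Key hex bytes e4 6c c5 92 is 4 bytes ≤ B = 5; zero-pad to 5 bytes: K' = e4 6c c5 92 00.
K' ⊕ ipad = d2 5a f3 a4 36.  K' ⊕ opad = b8 30 99 ce 5c.
Inner input = (K'⊕ipad) ∥ m = d2 5a f3 a4 36 ∥ 70 79 79.
Inner hash: even-index sum = 628 mod 256 = 116; odd-index sum = 487 mod 256 = 231 → 74 e7.
Outer input = (K'⊕opad) ∥ inner = b8 30 99 ce 5c ∥ 74 e7.
Outer hash (tag): even-index sum = 660 mod 256 = 148; odd-index sum = 370 mod 256 = 114 → 94 72.

9472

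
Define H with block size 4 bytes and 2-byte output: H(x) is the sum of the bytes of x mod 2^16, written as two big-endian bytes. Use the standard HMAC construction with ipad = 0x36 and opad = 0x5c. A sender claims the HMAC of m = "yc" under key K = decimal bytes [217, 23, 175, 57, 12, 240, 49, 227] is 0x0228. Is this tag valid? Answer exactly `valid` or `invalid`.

valid

Key decimal bytes [217, 23, 175, 57, 12, 240, 49, 227] = d9 17 af 39 0c f0 31 e3 is 8 bytes > B = 4, so hash it first: H(key) = 03 e8, then zero-pad to 4 bytes: K' = 03 e8 00 00.
K' ⊕ ipad = 35 de 36 36; K' ⊕ opad = 5f b4 5c 5c.
Inner hash: sum = 53+222+54+54+121+99 = 603 → 02 5b.
Outer hash (recomputed tag): sum = 95+180+92+92+2+91 = 552 → 02 28.
Recomputed tag = 0228; claimed = 0228 → match.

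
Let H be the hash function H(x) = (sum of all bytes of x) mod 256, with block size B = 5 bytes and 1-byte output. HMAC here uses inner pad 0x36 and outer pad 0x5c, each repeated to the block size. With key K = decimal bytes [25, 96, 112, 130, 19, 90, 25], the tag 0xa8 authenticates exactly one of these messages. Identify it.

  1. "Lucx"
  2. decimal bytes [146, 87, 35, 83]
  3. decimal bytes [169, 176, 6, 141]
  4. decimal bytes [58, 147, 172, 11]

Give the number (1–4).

3

Key decimal bytes [25, 96, 112, 130, 19, 90, 25] = 19 60 70 82 13 5a 19 is 7 bytes > B = 5, so hash it first: H(key) = f1, then zero-pad to 5 bytes: K' = f1 00 00 00 00.
K' ⊕ ipad = c7 36 36 36 36; K' ⊕ opad = ad 5c 5c 5c 5c.
m1: inner = H(c7 36 36 36 36 4c 75 63 78) = 3b; tag = H(ad 5c 5c 5c 5c 3b) = 58
m2: inner = H(c7 36 36 36 36 92 57 23 53) = fe; tag = H(ad 5c 5c 5c 5c fe) = 1b
m3: inner = H(c7 36 36 36 36 a9 b0 06 8d) = 8b; tag = H(ad 5c 5c 5c 5c 8b) = a8 ← matches
m4: inner = H(c7 36 36 36 36 3a 93 ac 0b) = 23; tag = H(ad 5c 5c 5c 5c 23) = 40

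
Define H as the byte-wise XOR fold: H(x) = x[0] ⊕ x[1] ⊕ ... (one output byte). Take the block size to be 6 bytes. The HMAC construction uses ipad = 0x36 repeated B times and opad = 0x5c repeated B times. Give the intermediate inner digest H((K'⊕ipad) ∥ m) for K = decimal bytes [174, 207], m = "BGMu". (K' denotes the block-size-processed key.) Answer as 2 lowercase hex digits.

Key decimal bytes [174, 207] = ae cf is 2 bytes ≤ B = 6; zero-pad to 6 bytes: K' = ae cf 00 00 00 00.
K' ⊕ ipad = 98 f9 36 36 36 36.
Inner input = 98 f9 36 36 36 36 ∥ 42 47 4d 75.
Inner hash: XOR 98⊕f9⊕36⊕36⊕36⊕36⊕42⊕47⊕4d⊕75 = 5c.

5c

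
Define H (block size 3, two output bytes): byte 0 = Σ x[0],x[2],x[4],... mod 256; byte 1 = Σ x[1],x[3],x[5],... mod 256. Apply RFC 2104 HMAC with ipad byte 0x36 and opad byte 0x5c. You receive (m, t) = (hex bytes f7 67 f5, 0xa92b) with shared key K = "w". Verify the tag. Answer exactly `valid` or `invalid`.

Key "w" = 77 is 1 byte ≤ B = 3; zero-pad to 3 bytes: K' = 77 00 00.
K' ⊕ ipad = 41 36 36; K' ⊕ opad = 2b 5c 5c.
Inner hash: even-index sum = 222 mod 256 = 222; odd-index sum = 546 mod 256 = 34 → de 22.
Outer hash (recomputed tag): even-index sum = 169 mod 256 = 169; odd-index sum = 314 mod 256 = 58 → a9 3a.
Recomputed tag = a93a; claimed = a92b → mismatch.

invalid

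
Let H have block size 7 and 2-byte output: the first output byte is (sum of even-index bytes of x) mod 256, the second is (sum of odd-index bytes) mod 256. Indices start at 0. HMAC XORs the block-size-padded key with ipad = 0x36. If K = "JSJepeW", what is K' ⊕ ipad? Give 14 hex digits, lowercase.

Key "JSJepeW" = 4a 53 4a 65 70 65 57 is exactly B = 7 bytes: K' = 4a 53 4a 65 70 65 57.
XOR each byte with 0x36: 4a⊕36=7c, 53⊕36=65, 4a⊕36=7c, 65⊕36=53, 70⊕36=46, 65⊕36=53, 57⊕36=61.

7c657c53465361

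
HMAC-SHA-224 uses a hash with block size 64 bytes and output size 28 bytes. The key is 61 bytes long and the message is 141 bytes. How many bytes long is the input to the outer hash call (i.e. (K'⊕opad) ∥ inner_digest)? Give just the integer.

Key is 61 ≤ 64 bytes, zero-padded: |K'| = 64.
Outer input = (K'⊕opad) ∥ H(inner) → 64 + 28 = 92 bytes.

92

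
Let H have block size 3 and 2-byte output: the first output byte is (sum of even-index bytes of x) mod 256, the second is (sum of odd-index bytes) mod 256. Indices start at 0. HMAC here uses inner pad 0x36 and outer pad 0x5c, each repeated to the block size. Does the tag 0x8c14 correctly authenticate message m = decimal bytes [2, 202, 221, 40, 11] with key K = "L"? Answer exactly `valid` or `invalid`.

Key "L" = 4c is 1 byte ≤ B = 3; zero-pad to 3 bytes: K' = 4c 00 00.
K' ⊕ ipad = 7a 36 36; K' ⊕ opad = 10 5c 5c.
Inner hash: even-index sum = 418 mod 256 = 162; odd-index sum = 288 mod 256 = 32 → a2 20.
Outer hash (recomputed tag): even-index sum = 140 mod 256 = 140; odd-index sum = 254 mod 256 = 254 → 8c fe.
Recomputed tag = 8cfe; claimed = 8c14 → mismatch.

invalid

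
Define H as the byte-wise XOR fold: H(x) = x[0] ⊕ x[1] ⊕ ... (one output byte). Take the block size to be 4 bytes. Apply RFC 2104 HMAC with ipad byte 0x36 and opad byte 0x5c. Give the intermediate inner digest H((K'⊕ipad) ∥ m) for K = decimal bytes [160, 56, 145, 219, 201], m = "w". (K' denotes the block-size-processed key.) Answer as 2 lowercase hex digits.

6c

Key decimal bytes [160, 56, 145, 219, 201] = a0 38 91 db c9 is 5 bytes > B = 4, so hash it first: H(key) = 1b, then zero-pad to 4 bytes: K' = 1b 00 00 00.
K' ⊕ ipad = 2d 36 36 36.
Inner input = 2d 36 36 36 ∥ 77.
Inner hash: XOR 2d⊕36⊕36⊕36⊕77 = 6c.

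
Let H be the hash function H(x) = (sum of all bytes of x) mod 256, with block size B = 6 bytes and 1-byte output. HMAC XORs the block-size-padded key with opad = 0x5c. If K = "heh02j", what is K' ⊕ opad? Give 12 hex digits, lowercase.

Key "heh02j" = 68 65 68 30 32 6a is exactly B = 6 bytes: K' = 68 65 68 30 32 6a.
XOR each byte with 0x5c: 68⊕5c=34, 65⊕5c=39, 68⊕5c=34, 30⊕5c=6c, 32⊕5c=6e, 6a⊕5c=36.

3439346c6e36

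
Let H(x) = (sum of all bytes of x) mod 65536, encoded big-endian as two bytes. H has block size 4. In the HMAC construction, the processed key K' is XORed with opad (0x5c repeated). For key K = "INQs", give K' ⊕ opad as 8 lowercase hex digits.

15120d2f

Key "INQs" = 49 4e 51 73 is exactly B = 4 bytes: K' = 49 4e 51 73.
XOR each byte with 0x5c: 49⊕5c=15, 4e⊕5c=12, 51⊕5c=0d, 73⊕5c=2f.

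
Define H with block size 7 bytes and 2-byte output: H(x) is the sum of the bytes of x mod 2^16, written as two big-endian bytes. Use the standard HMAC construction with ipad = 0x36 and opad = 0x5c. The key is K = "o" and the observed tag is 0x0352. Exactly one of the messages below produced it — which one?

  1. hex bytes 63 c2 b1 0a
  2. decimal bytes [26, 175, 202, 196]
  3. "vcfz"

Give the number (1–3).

Key "o" = 6f is 1 byte ≤ B = 7; zero-pad to 7 bytes: K' = 6f 00 00 00 00 00 00.
K' ⊕ ipad = 59 36 36 36 36 36 36; K' ⊕ opad = 33 5c 5c 5c 5c 5c 5c.
m1: inner = H(59 36 36 36 36 36 36 63 c2 b1 0a) = 03 7d; tag = H(33 5c 5c 5c 5c 5c 5c 03 7d) = 02db
m2: inner = H(59 36 36 36 36 36 36 1a af ca c4) = 03 f4; tag = H(33 5c 5c 5c 5c 5c 5c 03 f4) = 0352 ← matches
m3: inner = H(59 36 36 36 36 36 36 76 63 66 7a) = 03 56; tag = H(33 5c 5c 5c 5c 5c 5c 03 56) = 02b4

2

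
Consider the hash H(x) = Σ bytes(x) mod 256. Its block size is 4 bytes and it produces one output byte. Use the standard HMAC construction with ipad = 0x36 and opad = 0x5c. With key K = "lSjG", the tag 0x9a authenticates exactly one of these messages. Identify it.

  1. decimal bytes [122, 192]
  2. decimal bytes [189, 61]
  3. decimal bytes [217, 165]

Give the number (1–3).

3

Key "lSjG" = 6c 53 6a 47 is exactly B = 4 bytes: K' = 6c 53 6a 47.
K' ⊕ ipad = 5a 65 5c 71; K' ⊕ opad = 30 0f 36 1b.
m1: inner = H(5a 65 5c 71 7a c0) = c6; tag = H(30 0f 36 1b c6) = 56
m2: inner = H(5a 65 5c 71 bd 3d) = 86; tag = H(30 0f 36 1b 86) = 16
m3: inner = H(5a 65 5c 71 d9 a5) = 0a; tag = H(30 0f 36 1b 0a) = 9a ← matches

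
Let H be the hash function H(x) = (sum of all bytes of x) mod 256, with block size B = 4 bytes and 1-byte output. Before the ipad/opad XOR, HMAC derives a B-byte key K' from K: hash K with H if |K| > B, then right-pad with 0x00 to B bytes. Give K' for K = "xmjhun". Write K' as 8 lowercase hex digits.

|K| = 6 > B = 4, so first hash the key.
H(K): sum = 120+109+106+104+117+110 = 666; mod 256 = 154 → 9a.
Zero-pad H(K) = 9a to 4 bytes: K' = 9a 00 00 00.

9a000000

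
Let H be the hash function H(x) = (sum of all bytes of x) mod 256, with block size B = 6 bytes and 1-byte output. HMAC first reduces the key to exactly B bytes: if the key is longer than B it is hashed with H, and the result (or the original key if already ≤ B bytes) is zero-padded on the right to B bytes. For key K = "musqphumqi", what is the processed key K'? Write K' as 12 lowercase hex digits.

|K| = 10 > B = 6, so first hash the key.
H(K): sum = 109+117+115+113+112+104+117+109+113+105 = 1114; mod 256 = 90 → 5a.
Zero-pad H(K) = 5a to 6 bytes: K' = 5a 00 00 00 00 00.

5a0000000000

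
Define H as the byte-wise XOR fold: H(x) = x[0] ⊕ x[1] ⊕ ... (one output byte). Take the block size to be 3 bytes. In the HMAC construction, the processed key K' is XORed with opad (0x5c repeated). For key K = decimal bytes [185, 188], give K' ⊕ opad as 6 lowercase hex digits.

Key decimal bytes [185, 188] = b9 bc is 2 bytes ≤ B = 3; zero-pad to 3 bytes: K' = b9 bc 00.
XOR each byte with 0x5c: b9⊕5c=e5, bc⊕5c=e0, 00⊕5c=5c.

e5e05c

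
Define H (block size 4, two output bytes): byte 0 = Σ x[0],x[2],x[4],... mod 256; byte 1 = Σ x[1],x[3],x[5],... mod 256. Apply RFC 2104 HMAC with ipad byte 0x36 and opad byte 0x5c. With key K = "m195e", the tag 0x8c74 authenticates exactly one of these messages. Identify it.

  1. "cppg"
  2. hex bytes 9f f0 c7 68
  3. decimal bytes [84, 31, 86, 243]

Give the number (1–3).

Key "m195e" = 6d 31 39 35 65 is 5 bytes > B = 4, so hash it first: H(key) = 0b 66, then zero-pad to 4 bytes: K' = 0b 66 00 00.
K' ⊕ ipad = 3d 50 36 36; K' ⊕ opad = 57 3a 5c 5c.
m1: inner = H(3d 50 36 36 63 70 70 67) = 46 5d; tag = H(57 3a 5c 5c 46 5d) = f9f3
m2: inner = H(3d 50 36 36 9f f0 c7 68) = d9 de; tag = H(57 3a 5c 5c d9 de) = 8c74 ← matches
m3: inner = H(3d 50 36 36 54 1f 56 f3) = 1d 98; tag = H(57 3a 5c 5c 1d 98) = d02e

2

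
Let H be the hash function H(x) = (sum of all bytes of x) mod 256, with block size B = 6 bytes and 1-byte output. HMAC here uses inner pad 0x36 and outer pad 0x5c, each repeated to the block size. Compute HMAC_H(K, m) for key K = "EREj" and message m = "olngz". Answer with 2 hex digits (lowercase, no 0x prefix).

6a

Key "EREj" = 45 52 45 6a is 4 bytes ≤ B = 6; zero-pad to 6 bytes: K' = 45 52 45 6a 00 00.
K' ⊕ ipad = 73 64 73 5c 36 36.  K' ⊕ opad = 19 0e 19 36 5c 5c.
Inner input = (K'⊕ipad) ∥ m = 73 64 73 5c 36 36 ∥ 6f 6c 6e 67 7a.
Inner hash: sum = 115+100+115+92+54+54+111+108+110+103+122 = 1084; mod 256 = 60 → 3c.
Outer input = (K'⊕opad) ∥ inner = 19 0e 19 36 5c 5c ∥ 3c.
Outer hash (tag): sum = 25+14+25+54+92+92+60 = 362; mod 256 = 106 → 6a.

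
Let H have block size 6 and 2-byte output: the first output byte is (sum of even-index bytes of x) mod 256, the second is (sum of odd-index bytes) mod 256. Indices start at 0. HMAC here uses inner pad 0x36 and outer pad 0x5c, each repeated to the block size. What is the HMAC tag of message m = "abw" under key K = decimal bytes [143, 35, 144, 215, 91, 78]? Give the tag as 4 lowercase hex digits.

4aec

Key decimal bytes [143, 35, 144, 215, 91, 78] = 8f 23 90 d7 5b 4e is exactly B = 6 bytes: K' = 8f 23 90 d7 5b 4e.
K' ⊕ ipad = b9 15 a6 e1 6d 78.  K' ⊕ opad = d3 7f cc 8b 07 12.
Inner input = (K'⊕ipad) ∥ m = b9 15 a6 e1 6d 78 ∥ 61 62 77.
Inner hash: even-index sum = 676 mod 256 = 164; odd-index sum = 464 mod 256 = 208 → a4 d0.
Outer input = (K'⊕opad) ∥ inner = d3 7f cc 8b 07 12 ∥ a4 d0.
Outer hash (tag): even-index sum = 586 mod 256 = 74; odd-index sum = 492 mod 256 = 236 → 4a ec.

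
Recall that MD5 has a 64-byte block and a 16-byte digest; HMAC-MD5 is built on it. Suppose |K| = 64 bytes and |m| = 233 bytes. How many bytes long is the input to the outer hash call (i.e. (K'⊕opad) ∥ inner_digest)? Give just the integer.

80

Key is 64 ≤ 64 bytes, zero-padded: |K'| = 64.
Outer input = (K'⊕opad) ∥ H(inner) → 64 + 16 = 80 bytes.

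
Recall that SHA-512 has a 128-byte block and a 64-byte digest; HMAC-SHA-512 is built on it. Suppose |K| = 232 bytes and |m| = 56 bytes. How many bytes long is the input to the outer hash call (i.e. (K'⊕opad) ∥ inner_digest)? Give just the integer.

192

Key is 232 > 128 bytes, so it is hashed to 64 bytes then zero-padded to 128: |K'| = 128.
Outer input = (K'⊕opad) ∥ H(inner) → 128 + 64 = 192 bytes.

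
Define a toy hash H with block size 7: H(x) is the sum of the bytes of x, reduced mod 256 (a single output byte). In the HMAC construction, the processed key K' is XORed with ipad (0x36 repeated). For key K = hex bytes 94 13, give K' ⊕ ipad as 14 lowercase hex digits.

Key hex bytes 94 13 is 2 bytes ≤ B = 7; zero-pad to 7 bytes: K' = 94 13 00 00 00 00 00.
XOR each byte with 0x36: 94⊕36=a2, 13⊕36=25, 00⊕36=36, 00⊕36=36, 00⊕36=36, 00⊕36=36, 00⊕36=36.

a2253636363636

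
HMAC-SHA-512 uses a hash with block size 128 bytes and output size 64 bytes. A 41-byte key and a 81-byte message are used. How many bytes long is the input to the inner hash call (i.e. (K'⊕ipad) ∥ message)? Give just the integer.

209

Key is 41 ≤ 128 bytes, zero-padded: |K'| = 128.
Inner input = (K'⊕ipad) ∥ m → 128 + 81 = 209 bytes.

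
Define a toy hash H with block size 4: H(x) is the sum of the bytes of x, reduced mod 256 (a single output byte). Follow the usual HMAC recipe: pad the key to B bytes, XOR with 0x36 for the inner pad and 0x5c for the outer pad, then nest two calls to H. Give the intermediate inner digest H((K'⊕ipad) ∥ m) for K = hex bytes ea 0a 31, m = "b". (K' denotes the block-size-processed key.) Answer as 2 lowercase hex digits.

b7

Key hex bytes ea 0a 31 is 3 bytes ≤ B = 4; zero-pad to 4 bytes: K' = ea 0a 31 00.
K' ⊕ ipad = dc 3c 07 36.
Inner input = dc 3c 07 36 ∥ 62.
Inner hash: sum = 220+60+7+54+98 = 439; mod 256 = 183 → b7.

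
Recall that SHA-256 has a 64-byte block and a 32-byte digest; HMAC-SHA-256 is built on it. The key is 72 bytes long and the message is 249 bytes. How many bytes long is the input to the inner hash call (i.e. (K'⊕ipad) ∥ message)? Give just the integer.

Key is 72 > 64 bytes, so it is hashed to 32 bytes then zero-padded to 64: |K'| = 64.
Inner input = (K'⊕ipad) ∥ m → 64 + 249 = 313 bytes.

313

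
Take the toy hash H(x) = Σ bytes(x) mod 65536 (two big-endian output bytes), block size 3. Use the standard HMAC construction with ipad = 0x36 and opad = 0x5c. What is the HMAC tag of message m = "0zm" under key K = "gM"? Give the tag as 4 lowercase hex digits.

00c3

Key "gM" = 67 4d is 2 bytes ≤ B = 3; zero-pad to 3 bytes: K' = 67 4d 00.
K' ⊕ ipad = 51 7b 36.  K' ⊕ opad = 3b 11 5c.
Inner input = (K'⊕ipad) ∥ m = 51 7b 36 ∥ 30 7a 6d.
Inner hash: sum = 81+123+54+48+122+109 = 537 → 02 19.
Outer input = (K'⊕opad) ∥ inner = 3b 11 5c ∥ 02 19.
Outer hash (tag): sum = 59+17+92+2+25 = 195 → 00 c3.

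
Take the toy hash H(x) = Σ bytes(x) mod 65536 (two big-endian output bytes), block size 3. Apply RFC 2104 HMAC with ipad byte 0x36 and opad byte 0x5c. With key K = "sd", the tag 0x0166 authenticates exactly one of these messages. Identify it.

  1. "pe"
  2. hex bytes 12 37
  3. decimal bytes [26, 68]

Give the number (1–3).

1

Key "sd" = 73 64 is 2 bytes ≤ B = 3; zero-pad to 3 bytes: K' = 73 64 00.
K' ⊕ ipad = 45 52 36; K' ⊕ opad = 2f 38 5c.
m1: inner = H(45 52 36 70 65) = 01 a2; tag = H(2f 38 5c 01 a2) = 0166 ← matches
m2: inner = H(45 52 36 12 37) = 01 16; tag = H(2f 38 5c 01 16) = 00da
m3: inner = H(45 52 36 1a 44) = 01 2b; tag = H(2f 38 5c 01 2b) = 00ef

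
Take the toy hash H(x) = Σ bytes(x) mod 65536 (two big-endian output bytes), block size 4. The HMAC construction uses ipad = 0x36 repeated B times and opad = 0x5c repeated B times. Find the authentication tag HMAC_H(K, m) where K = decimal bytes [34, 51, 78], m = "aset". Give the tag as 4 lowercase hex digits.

Key decimal bytes [34, 51, 78] = 22 33 4e is 3 bytes ≤ B = 4; zero-pad to 4 bytes: K' = 22 33 4e 00.
K' ⊕ ipad = 14 05 78 36.  K' ⊕ opad = 7e 6f 12 5c.
Inner input = (K'⊕ipad) ∥ m = 14 05 78 36 ∥ 61 73 65 74.
Inner hash: sum = 20+5+120+54+97+115+101+116 = 628 → 02 74.
Outer input = (K'⊕opad) ∥ inner = 7e 6f 12 5c ∥ 02 74.
Outer hash (tag): sum = 126+111+18+92+2+116 = 465 → 01 d1.

01d1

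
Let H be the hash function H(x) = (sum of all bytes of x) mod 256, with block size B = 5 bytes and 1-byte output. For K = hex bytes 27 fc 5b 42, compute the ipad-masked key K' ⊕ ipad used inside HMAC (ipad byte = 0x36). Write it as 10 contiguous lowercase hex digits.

Key hex bytes 27 fc 5b 42 is 4 bytes ≤ B = 5; zero-pad to 5 bytes: K' = 27 fc 5b 42 00.
XOR each byte with 0x36: 27⊕36=11, fc⊕36=ca, 5b⊕36=6d, 42⊕36=74, 00⊕36=36.

11ca6d7436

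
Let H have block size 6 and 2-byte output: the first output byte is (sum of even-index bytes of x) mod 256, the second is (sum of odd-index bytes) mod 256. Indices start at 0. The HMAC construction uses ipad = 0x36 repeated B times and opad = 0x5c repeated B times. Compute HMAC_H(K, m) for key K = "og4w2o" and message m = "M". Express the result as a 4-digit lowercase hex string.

b584

Key "og4w2o" = 6f 67 34 77 32 6f is exactly B = 6 bytes: K' = 6f 67 34 77 32 6f.
K' ⊕ ipad = 59 51 02 41 04 59.  K' ⊕ opad = 33 3b 68 2b 6e 33.
Inner input = (K'⊕ipad) ∥ m = 59 51 02 41 04 59 ∥ 4d.
Inner hash: even-index sum = 172 mod 256 = 172; odd-index sum = 235 mod 256 = 235 → ac eb.
Outer input = (K'⊕opad) ∥ inner = 33 3b 68 2b 6e 33 ∥ ac eb.
Outer hash (tag): even-index sum = 437 mod 256 = 181; odd-index sum = 388 mod 256 = 132 → b5 84.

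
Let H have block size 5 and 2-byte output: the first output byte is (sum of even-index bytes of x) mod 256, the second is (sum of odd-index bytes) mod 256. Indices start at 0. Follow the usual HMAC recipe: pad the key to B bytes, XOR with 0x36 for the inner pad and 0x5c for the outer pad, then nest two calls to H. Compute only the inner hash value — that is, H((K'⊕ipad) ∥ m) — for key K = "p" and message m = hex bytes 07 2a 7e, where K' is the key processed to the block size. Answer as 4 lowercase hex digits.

dcf1

Key "p" = 70 is 1 byte ≤ B = 5; zero-pad to 5 bytes: K' = 70 00 00 00 00.
K' ⊕ ipad = 46 36 36 36 36.
Inner input = 46 36 36 36 36 ∥ 07 2a 7e.
Inner hash: even-index sum = 220 mod 256 = 220; odd-index sum = 241 mod 256 = 241 → dc f1.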